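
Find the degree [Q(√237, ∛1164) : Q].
[Q(√237, ∛1164) : Q] = 6

Let L = Q(√237, ∛1164). Since Q(√237) ⊂ L and [Q(√237):Q] = 2, the tower law gives 2 | [L:Q]. Likewise Q(∛1164) ⊂ L with [Q(∛1164):Q] = 3 (because 1164 is not a perfect cube), so 3 | [L:Q]. As gcd(2,3) = 1, [L:Q] is divisible by 6. Conversely L is generated over Q by √237 and ∛1164, so [L:Q] ≤ 2·3 = 6. Therefore [Q(√237, ∛1164) : Q] = 6.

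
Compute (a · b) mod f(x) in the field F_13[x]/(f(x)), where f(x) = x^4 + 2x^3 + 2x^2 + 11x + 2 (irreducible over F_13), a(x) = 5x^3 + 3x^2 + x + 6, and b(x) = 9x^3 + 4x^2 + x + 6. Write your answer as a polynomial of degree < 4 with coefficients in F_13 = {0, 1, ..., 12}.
a · b ≡ 2x^3 + 5x^2 + 12x + 5 (mod f(x))

Multiply in F_13[x]: a(x)·b(x) = (5x^3 + 3x^2 + x + 6)·(9x^3 + 4x^2 + x + 6) = 6x^6 + 8x^5 + 4x^2 + 12x + 10. This has degree ≥ 4, so divide by f(x) over F_13: 6x^6 + 8x^5 + 4x^2 + 12x + 10 = (6x^2 + 9x + 9)·(x^4 + 2x^3 + 2x^2 + 11x + 2) + (2x^3 + 5x^2 + 12x + 5). Hence a·b ≡ 2x^3 + 5x^2 + 12x + 5 (mod f). (F_13[x]/(f) is a field with 13^4 = 28561 elements since f is irreducible of degree 4.)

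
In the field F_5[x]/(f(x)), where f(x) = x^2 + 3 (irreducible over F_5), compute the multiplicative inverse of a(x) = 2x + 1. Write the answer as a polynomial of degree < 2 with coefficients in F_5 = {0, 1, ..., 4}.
a(x)^(-1) ≡ x + 2 (mod f(x))

Since f is irreducible over F_5, F_5[x]/(f) is a field and a(x) ≠ 0 has an inverse. Apply the extended Euclidean algorithm to f(x) and a(x) in F_5[x]: f(x) = (3x + 1)·a(x) + (2). The last nonzero remainder is the constant 2 = gcd(f, a) in F_5. Back-substituting through the division chain expresses 2 = s(x)·a(x) + t(x)·f(x) with s(x) ≡ 2x + 4 (mod f), so (2x + 4)·a(x) ≡ 2 (mod f). Multiplying by 2^(-1) ≡ 3 in F_5 gives a(x)^(-1) ≡ 3·(2x + 4) ≡ x + 2 (mod f). Check: (2x + 1)·(x + 2) = 2x^2 + 2 ≡ 1 (mod x^2 + 3).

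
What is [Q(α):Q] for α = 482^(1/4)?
[Q(α):Q] = 4

α is a root of x^4 - 482. By Eisenstein's criterion at the prime p = 2 (which divides the constant term 482 but p^2 = 4 does not, since 482 is squarefree), x^4 - 482 is irreducible over Q. Hence [Q(α):Q] = 4.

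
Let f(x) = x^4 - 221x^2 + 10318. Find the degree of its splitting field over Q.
[K : Q] = 4

Solving the quadratic in x^2: x^2 = (221 ± √(221^2 - 4·10318))/2 = (221 ± √7569)/2 = (221 ± 87)/2, giving x^2 = 67 or x^2 = 154. So f(x) = (x^2 - 67)(x^2 - 154) and the roots of f are ±√67, ±√154. Hence the splitting field is K = Q(√67, √154). Since 67 and 154 are distinct squarefree integers > 1, their product 10318 is not a perfect square, so √154 ∉ Q(√67). By the tower law [K:Q] = [Q(√67,√154):Q(√67)] · [Q(√67):Q] = 2 · 2 = 4.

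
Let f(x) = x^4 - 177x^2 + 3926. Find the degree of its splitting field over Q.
[K : Q] = 4

Solving the quadratic in x^2: x^2 = (177 ± √(177^2 - 4·3926))/2 = (177 ± √15625)/2 = (177 ± 125)/2, giving x^2 = 26 or x^2 = 151. So f(x) = (x^2 - 26)(x^2 - 151) and the roots of f are ±√26, ±√151. Hence the splitting field is K = Q(√26, √151). Since 26 and 151 are distinct squarefree integers > 1, their product 3926 is not a perfect square, so √151 ∉ Q(√26). By the tower law [K:Q] = [Q(√26,√151):Q(√26)] · [Q(√26):Q] = 2 · 2 = 4.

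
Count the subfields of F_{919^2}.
F_{919^2} has 2 subfields

The subfields of F_{p^n} are exactly the fields F_{p^d} for d | n (each is the fixed field of the unique index-d subgroup of Gal(F_{p^n}/F_p) ≅ Z/nZ). The divisors of n = 2 are {1, 2}, giving 2 subfields: F_{919^1}, F_{919^2}.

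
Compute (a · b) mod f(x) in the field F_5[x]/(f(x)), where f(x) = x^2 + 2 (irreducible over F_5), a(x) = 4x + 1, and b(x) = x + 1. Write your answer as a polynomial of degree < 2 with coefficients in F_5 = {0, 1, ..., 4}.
a · b ≡ 3 (mod f(x))

Multiply in F_5[x]: a(x)·b(x) = (4x + 1)·(x + 1) = 4x^2 + 1. This has degree ≥ 2, so divide by f(x) over F_5: 4x^2 + 1 = (4)·(x^2 + 2) + (3). Hence a·b ≡ 3 (mod f). (F_5[x]/(f) is a field with 5^2 = 25 elements since f is irreducible of degree 2.)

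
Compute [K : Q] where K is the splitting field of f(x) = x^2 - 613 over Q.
[K : Q] = 2

f(x) = x^2 - 613 factors as (x - √613)(x + √613). The splitting field is K = Q(√613). Since 613 is squarefree and > 1, it is not a perfect square, so x^2 - 613 is irreducible over Q and [Q(√613) : Q] = 2. Hence [K : Q] = 2.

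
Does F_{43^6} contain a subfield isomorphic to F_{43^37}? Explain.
No: F_{43^37} is not a subfield of F_{43^6}

F_{p^m} embeds in F_{p^n} iff m | n. Here 37 ∤ 6 (since 6 = 0·37 + 6 with remainder 6 ≠ 0), so F_{43^37} is not a subfield of F_{43^6}. Equivalently: if it were, the tower law would give 37 = [F_{43^37}:F_43] dividing [F_{43^6}:F_43] = 6, contradiction.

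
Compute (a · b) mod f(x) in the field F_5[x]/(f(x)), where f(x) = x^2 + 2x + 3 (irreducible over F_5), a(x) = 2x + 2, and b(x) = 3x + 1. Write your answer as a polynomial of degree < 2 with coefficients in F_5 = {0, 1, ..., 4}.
a · b ≡ x + 4 (mod f(x))

Multiply in F_5[x]: a(x)·b(x) = (2x + 2)·(3x + 1) = x^2 + 3x + 2. This has degree ≥ 2, so divide by f(x) over F_5: x^2 + 3x + 2 = (1)·(x^2 + 2x + 3) + (x + 4). Hence a·b ≡ x + 4 (mod f). (F_5[x]/(f) is a field with 5^2 = 25 elements since f is irreducible of degree 2.)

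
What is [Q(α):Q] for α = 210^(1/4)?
[Q(α):Q] = 4

α is a root of x^4 - 210. By Eisenstein's criterion at the prime p = 2 (which divides the constant term 210 but p^2 = 4 does not, since 210 is squarefree), x^4 - 210 is irreducible over Q. Hence [Q(α):Q] = 4.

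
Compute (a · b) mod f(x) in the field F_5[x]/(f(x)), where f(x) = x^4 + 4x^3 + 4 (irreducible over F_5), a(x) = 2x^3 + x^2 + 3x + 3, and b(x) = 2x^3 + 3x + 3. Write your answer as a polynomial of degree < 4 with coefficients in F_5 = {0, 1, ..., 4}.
a · b ≡ 3x^3 + x^2 + 4x + 2 (mod f(x))

Multiply in F_5[x]: a(x)·b(x) = (2x^3 + x^2 + 3x + 3)·(2x^3 + 3x + 3) = 4x^6 + 2x^5 + 2x^4 + 2x^2 + 3x + 4. This has degree ≥ 4, so divide by f(x) over F_5: 4x^6 + 2x^5 + 2x^4 + 2x^2 + 3x + 4 = (4x^2 + x + 3)·(x^4 + 4x^3 + 4) + (3x^3 + x^2 + 4x + 2). Hence a·b ≡ 3x^3 + x^2 + 4x + 2 (mod f). (F_5[x]/(f) is a field with 5^4 = 625 elements since f is irreducible of degree 4.)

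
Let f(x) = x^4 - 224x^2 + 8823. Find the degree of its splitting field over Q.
[K : Q] = 4

Solving the quadratic in x^2: x^2 = (224 ± √(224^2 - 4·8823))/2 = (224 ± √14884)/2 = (224 ± 122)/2, giving x^2 = 173 or x^2 = 51. So f(x) = (x^2 - 173)(x^2 - 51) and the roots of f are ±√173, ±√51. Hence the splitting field is K = Q(√173, √51). Since 173 and 51 are distinct squarefree integers > 1, their product 8823 is not a perfect square, so √51 ∉ Q(√173). By the tower law [K:Q] = [Q(√173,√51):Q(√173)] · [Q(√173):Q] = 2 · 2 = 4.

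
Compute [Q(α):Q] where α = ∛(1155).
[Q(α):Q] = 3

The minimal polynomial of α is x^3 - 1155, irreducible over Q since 1155 is not a perfect cube (so x^3 - 1155 has no rational root). Hence [Q(α):Q] = deg(m_α) = 3.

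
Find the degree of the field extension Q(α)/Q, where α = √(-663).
[Q(α):Q] = 2

[Q(α):Q] equals the degree of the minimal polynomial of α. Here α^2 = -663 and x^2 + 663 is irreducible (d = -663 is squarefree, ≠ 1, hence not a square), so deg(m_α) = 2. Thus [Q(α):Q] = 2.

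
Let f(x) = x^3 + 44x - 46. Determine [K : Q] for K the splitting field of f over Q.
[K : Q] = 6

By the rational root test, any rational root of the monic integer polynomial f(x) = x^3 + 44x - 46 must be an integer dividing the constant term -46, i.e. one of ±{1, 2, 23, 46}. Evaluating: f(1) = -1, f(-1) = -91, f(2) = 50, f(-2) = -142, f(23) = 13133, f(-23) = -13225, f(46) = 99314, f(-46) = -99406; none is 0, so f has no rational root and is therefore irreducible over Q (a cubic with no linear factor over a field is irreducible). For an irreducible cubic, the Galois group is A_3 or S_3 according as the discriminant disc(f) = -4a^3 - 27b^2 = -4·(44)^3 - 27·(-46)^2 = -397868 is or is not a square in Q. Here disc(f) = -397868 is not a perfect square in Q, so the Galois group of f over Q is not contained in A_3 and must be all of S_3. The splitting field has degree |S_3| = 6 over Q, so [K : Q] = 6.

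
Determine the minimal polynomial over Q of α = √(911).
m_α(x) = x^2 - 911

α satisfies α^2 - 911 = 0, so x^2 - 911 annihilates α. Since d = 911 is squarefree and ≠ 1, it is not a perfect square in Q, so x^2 - 911 has no rational root and is therefore irreducible over Q (a degree-2 polynomial over a field is irreducible iff it has no root). Hence m_α(x) = x^2 - 911.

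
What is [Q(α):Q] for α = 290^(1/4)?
[Q(α):Q] = 4

α is a root of x^4 - 290. By Eisenstein's criterion at the prime p = 2 (which divides the constant term 290 but p^2 = 4 does not, since 290 is squarefree), x^4 - 290 is irreducible over Q. Hence [Q(α):Q] = 4.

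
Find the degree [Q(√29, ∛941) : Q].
[Q(√29, ∛941) : Q] = 6

Let L = Q(√29, ∛941). Since Q(√29) ⊂ L and [Q(√29):Q] = 2, the tower law gives 2 | [L:Q]. Likewise Q(∛941) ⊂ L with [Q(∛941):Q] = 3 (because 941 is not a perfect cube), so 3 | [L:Q]. As gcd(2,3) = 1, [L:Q] is divisible by 6. Conversely L is generated over Q by √29 and ∛941, so [L:Q] ≤ 2·3 = 6. Therefore [Q(√29, ∛941) : Q] = 6.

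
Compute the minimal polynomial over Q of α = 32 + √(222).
m_α(x) = x^2 - 64x + 802

From α - 32 = √(222), squaring gives (α - 32)^2 = 222, i.e. α^2 - 64α + 1024 = 222, so α^2 - 64α + 802 = 0. The discriminant of x^2 - 64x + 802 is (-64)^2 - 4·(802) = 4096 - 3208 = 888, and 4·(222) is not a perfect square in Q since 222 is squarefree and ≠ 1. Hence x^2 - 64x + 802 is irreducible over Q and is the minimal polynomial of α.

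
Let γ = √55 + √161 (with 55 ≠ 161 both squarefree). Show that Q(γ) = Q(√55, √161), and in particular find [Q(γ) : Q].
[Q(γ) : Q] = 4 (equivalently, Q(γ) = Q(√55, √161))

Obviously Q(γ) ⊆ Q(√55, √161), and [Q(√55, √161):Q] = 4 (since 55, 161 are distinct squarefree integers > 1 with 8855 not a perfect square). To show equality we compute the minimal polynomial of γ. From γ = √55 + √161: γ^2 = 55 + 2√(8855) + 161 = 216 + 2√(8855), so γ^2 - 216 = 2√(8855); squaring, (γ^2 - 216)^2 = 4·8855, i.e. γ^4 - 432γ^2 + 46656 - 35420 = 0, i.e. γ^4 - 432γ^2 + 11236 = 0. So γ is a root of x^4 - 432x^2 + 11236. This polynomial is irreducible over Q: it has no rational root (each ±√55 ± √161 is irrational), and any factorization into two quadratics over Q would force √(8855) ∈ Q (pairing opposite roots) or √55, √161 ∈ Q (other pairings), all impossible. Hence [Q(γ):Q] = 4 = [Q(√55, √161):Q], so Q(γ) = Q(√55, √161).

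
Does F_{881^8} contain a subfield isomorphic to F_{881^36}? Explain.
No: F_{881^36} is not a subfield of F_{881^8}

F_{p^m} embeds in F_{p^n} iff m | n. Here 36 ∤ 8 (since 8 = 0·36 + 8 with remainder 8 ≠ 0), so F_{881^36} is not a subfield of F_{881^8}. Equivalently: if it were, the tower law would give 36 = [F_{881^36}:F_881] dividing [F_{881^8}:F_881] = 8, contradiction.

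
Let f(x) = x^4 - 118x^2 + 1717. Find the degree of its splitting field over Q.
[K : Q] = 4

Solving the quadratic in x^2: x^2 = (118 ± √(118^2 - 4·1717))/2 = (118 ± √7056)/2 = (118 ± 84)/2, giving x^2 = 101 or x^2 = 17. So f(x) = (x^2 - 101)(x^2 - 17) and the roots of f are ±√101, ±√17. Hence the splitting field is K = Q(√101, √17). Since 101 and 17 are distinct squarefree integers > 1, their product 1717 is not a perfect square, so √17 ∉ Q(√101). By the tower law [K:Q] = [Q(√101,√17):Q(√101)] · [Q(√101):Q] = 2 · 2 = 4.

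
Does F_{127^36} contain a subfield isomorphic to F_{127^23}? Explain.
No: F_{127^23} is not a subfield of F_{127^36}

F_{p^m} embeds in F_{p^n} iff m | n. Here 23 ∤ 36 (since 36 = 1·23 + 13 with remainder 13 ≠ 0), so F_{127^23} is not a subfield of F_{127^36}. Equivalently: if it were, the tower law would give 23 = [F_{127^23}:F_127] dividing [F_{127^36}:F_127] = 36, contradiction.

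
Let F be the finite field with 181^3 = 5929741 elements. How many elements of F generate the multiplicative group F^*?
There are φ(5929740) = 1550016 primitive elements

F_q^* is cyclic of order q - 1 = 5929740. A cyclic group of order m has exactly φ(m) generators. Here m = 5929740 = 2^2 · 3^3 · 5 · 79 · 139, so the number of primitive elements is φ(5929740) = 1550016.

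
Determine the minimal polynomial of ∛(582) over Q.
m_α(x) = x^3 - 582

α satisfies α^3 = 582, so x^3 - 582 annihilates α. By the rational root test, a rational root p/q (in lowest terms) of x^3 - 582 would satisfy p^3 = 582 q^3, forcing q = 1 and p^3 = 582; but 582 is not a perfect cube, contradiction. A monic cubic over Q with no rational root is irreducible (any nontrivial factorization would include a linear factor). Hence x^3 - 582 is the minimal polynomial of α, and in particular [Q(α):Q] = 3.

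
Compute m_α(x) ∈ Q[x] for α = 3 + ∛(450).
m_α(x) = x^3 - 9x^2 + 27x - 477

Set β = α - 3 = ∛(450), so β^3 = 450. Then (α - 3)^3 - 450 = 0, i.e. α is a root of g(x) = (x - 3)^3 - 450 = x^3 - 9x^2 + 27x - 477. Since g(x) = h(x - 3) where h(x) = x^3 - 450, and h is irreducible over Q (because 450 is not a perfect cube, so h has no rational root, and a monic cubic with no rational root is irreducible), g is also irreducible (irreducibility is preserved under the substitution x → x - 3). Hence m_α(x) = x^3 - 9x^2 + 27x - 477.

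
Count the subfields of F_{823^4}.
F_{823^4} has 3 subfields

The subfields of F_{p^n} are exactly the fields F_{p^d} for d | n (each is the fixed field of the unique index-d subgroup of Gal(F_{p^n}/F_p) ≅ Z/nZ). The divisors of n = 4 are {1, 2, 4}, giving 3 subfields: F_{823^1}, F_{823^2}, F_{823^4}.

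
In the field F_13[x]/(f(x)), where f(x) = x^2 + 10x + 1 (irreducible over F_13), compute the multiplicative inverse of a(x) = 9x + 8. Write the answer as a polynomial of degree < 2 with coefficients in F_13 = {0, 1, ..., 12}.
a(x)^(-1) ≡ 3x + 10 (mod f(x))

Since f is irreducible over F_13, F_13[x]/(f) is a field and a(x) ≠ 0 has an inverse. Apply the extended Euclidean algorithm to f(x) and a(x) in F_13[x]: f(x) = (3x + 10)·a(x) + (12). The last nonzero remainder is the constant 12 = gcd(f, a) in F_13. Back-substituting through the division chain expresses 12 = s(x)·a(x) + t(x)·f(x) with s(x) ≡ 10x + 3 (mod f), so (10x + 3)·a(x) ≡ 12 (mod f). Multiplying by 12^(-1) ≡ 12 in F_13 gives a(x)^(-1) ≡ 12·(10x + 3) ≡ 3x + 10 (mod f). Check: (9x + 8)·(3x + 10) = x^2 + 10x + 2 ≡ 1 (mod x^2 + 10x + 1).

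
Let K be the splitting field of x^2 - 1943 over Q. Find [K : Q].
[K : Q] = 2

f(x) = x^2 - 1943 factors as (x - √1943)(x + √1943). The splitting field is K = Q(√1943). Since 1943 is squarefree and > 1, it is not a perfect square, so x^2 - 1943 is irreducible over Q and [Q(√1943) : Q] = 2. Hence [K : Q] = 2.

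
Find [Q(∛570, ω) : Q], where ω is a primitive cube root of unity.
[Q(∛570, ω) : Q] = 6

[Q(∛570):Q] = 3 (min poly x^3 - 570, irreducible since 570 is not a perfect cube). [Q(ω):Q] = 2 (min poly x^2 + x + 1). Since Q(∛570) ⊂ R and ω ∉ R, we have ω ∉ Q(∛570), so x^2 + x + 1 remains irreducible over Q(∛570) and [Q(∛570, ω) : Q(∛570)] = 2. By the tower law, [Q(∛570, ω) : Q] = 3 · 2 = 6. (In fact Q(∛570, ω) is the splitting field of x^3 - 570 over Q.)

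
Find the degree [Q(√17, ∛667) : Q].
[Q(√17, ∛667) : Q] = 6

Let L = Q(√17, ∛667). Since Q(√17) ⊂ L and [Q(√17):Q] = 2, the tower law gives 2 | [L:Q]. Likewise Q(∛667) ⊂ L with [Q(∛667):Q] = 3 (because 667 is not a perfect cube), so 3 | [L:Q]. As gcd(2,3) = 1, [L:Q] is divisible by 6. Conversely L is generated over Q by √17 and ∛667, so [L:Q] ≤ 2·3 = 6. Therefore [Q(√17, ∛667) : Q] = 6.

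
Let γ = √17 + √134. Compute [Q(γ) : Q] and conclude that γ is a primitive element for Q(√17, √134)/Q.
[Q(γ) : Q] = 4 (equivalently, Q(γ) = Q(√17, √134))

Obviously Q(γ) ⊆ Q(√17, √134), and [Q(√17, √134):Q] = 4 (since 17, 134 are distinct squarefree integers > 1 with 2278 not a perfect square). To show equality we compute the minimal polynomial of γ. From γ = √17 + √134: γ^2 = 17 + 2√(2278) + 134 = 151 + 2√(2278), so γ^2 - 151 = 2√(2278); squaring, (γ^2 - 151)^2 = 4·2278, i.e. γ^4 - 302γ^2 + 22801 - 9112 = 0, i.e. γ^4 - 302γ^2 + 13689 = 0. So γ is a root of x^4 - 302x^2 + 13689. This polynomial is irreducible over Q: it has no rational root (each ±√17 ± √134 is irrational), and any factorization into two quadratics over Q would force √(2278) ∈ Q (pairing opposite roots) or √17, √134 ∈ Q (other pairings), all impossible. Hence [Q(γ):Q] = 4 = [Q(√17, √134):Q], so Q(γ) = Q(√17, √134).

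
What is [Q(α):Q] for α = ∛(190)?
[Q(α):Q] = 3

The minimal polynomial of α is x^3 - 190, irreducible over Q since 190 is not a perfect cube (so x^3 - 190 has no rational root). Hence [Q(α):Q] = deg(m_α) = 3.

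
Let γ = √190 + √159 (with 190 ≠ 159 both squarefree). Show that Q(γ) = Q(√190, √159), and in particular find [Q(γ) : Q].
[Q(γ) : Q] = 4 (equivalently, Q(γ) = Q(√190, √159))

Obviously Q(γ) ⊆ Q(√190, √159), and [Q(√190, √159):Q] = 4 (since 190, 159 are distinct squarefree integers > 1 with 30210 not a perfect square). To show equality we compute the minimal polynomial of γ. From γ = √190 + √159: γ^2 = 190 + 2√(30210) + 159 = 349 + 2√(30210), so γ^2 - 349 = 2√(30210); squaring, (γ^2 - 349)^2 = 4·30210, i.e. γ^4 - 698γ^2 + 121801 - 120840 = 0, i.e. γ^4 - 698γ^2 + 961 = 0. So γ is a root of x^4 - 698x^2 + 961. This polynomial is irreducible over Q: it has no rational root (each ±√190 ± √159 is irrational), and any factorization into two quadratics over Q would force √(30210) ∈ Q (pairing opposite roots) or √190, √159 ∈ Q (other pairings), all impossible. Hence [Q(γ):Q] = 4 = [Q(√190, √159):Q], so Q(γ) = Q(√190, √159).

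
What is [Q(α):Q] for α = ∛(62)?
[Q(α):Q] = 3

The minimal polynomial of α is x^3 - 62, irreducible over Q since 62 is not a perfect cube (so x^3 - 62 has no rational root). Hence [Q(α):Q] = deg(m_α) = 3.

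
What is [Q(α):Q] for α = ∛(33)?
[Q(α):Q] = 3

The minimal polynomial of α is x^3 - 33, irreducible over Q since 33 is not a perfect cube (so x^3 - 33 has no rational root). Hence [Q(α):Q] = deg(m_α) = 3.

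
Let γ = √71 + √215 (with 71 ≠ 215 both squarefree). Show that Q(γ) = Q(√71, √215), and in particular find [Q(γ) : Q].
[Q(γ) : Q] = 4 (equivalently, Q(γ) = Q(√71, √215))

Obviously Q(γ) ⊆ Q(√71, √215), and [Q(√71, √215):Q] = 4 (since 71, 215 are distinct squarefree integers > 1 with 15265 not a perfect square). To show equality we compute the minimal polynomial of γ. From γ = √71 + √215: γ^2 = 71 + 2√(15265) + 215 = 286 + 2√(15265), so γ^2 - 286 = 2√(15265); squaring, (γ^2 - 286)^2 = 4·15265, i.e. γ^4 - 572γ^2 + 81796 - 61060 = 0, i.e. γ^4 - 572γ^2 + 20736 = 0. So γ is a root of x^4 - 572x^2 + 20736. This polynomial is irreducible over Q: it has no rational root (each ±√71 ± √215 is irrational), and any factorization into two quadratics over Q would force √(15265) ∈ Q (pairing opposite roots) or √71, √215 ∈ Q (other pairings), all impossible. Hence [Q(γ):Q] = 4 = [Q(√71, √215):Q], so Q(γ) = Q(√71, √215).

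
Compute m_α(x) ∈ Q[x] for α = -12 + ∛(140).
m_α(x) = x^3 + 36x^2 + 432x + 1588

Set β = α + 12 = ∛(140), so β^3 = 140. Then (α + 12)^3 - 140 = 0, i.e. α is a root of g(x) = (x + 12)^3 - 140 = x^3 + 36x^2 + 432x + 1588. Since g(x) = h(x + 12) where h(x) = x^3 - 140, and h is irreducible over Q (because 140 is not a perfect cube, so h has no rational root, and a monic cubic with no rational root is irreducible), g is also irreducible (irreducibility is preserved under the substitution x → x + 12). Hence m_α(x) = x^3 + 36x^2 + 432x + 1588.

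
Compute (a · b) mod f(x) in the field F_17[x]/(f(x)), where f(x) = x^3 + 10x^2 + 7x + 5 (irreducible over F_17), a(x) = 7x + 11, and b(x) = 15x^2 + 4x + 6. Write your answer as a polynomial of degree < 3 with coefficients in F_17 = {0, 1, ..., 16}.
a · b ≡ 10x^2 + 14x (mod f(x))

Multiply in F_17[x]: a(x)·b(x) = (7x + 11)·(15x^2 + 4x + 6) = 3x^3 + 6x^2 + x + 15. This has degree ≥ 3, so divide by f(x) over F_17: 3x^3 + 6x^2 + x + 15 = (3)·(x^3 + 10x^2 + 7x + 5) + (10x^2 + 14x). Hence a·b ≡ 10x^2 + 14x (mod f). (F_17[x]/(f) is a field with 17^3 = 4913 elements since f is irreducible of degree 3.)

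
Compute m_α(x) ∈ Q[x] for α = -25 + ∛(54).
m_α(x) = x^3 + 75x^2 + 1875x + 15571

Set β = α + 25 = ∛(54), so β^3 = 54. Then (α + 25)^3 - 54 = 0, i.e. α is a root of g(x) = (x + 25)^3 - 54 = x^3 + 75x^2 + 1875x + 15571. Since g(x) = h(x + 25) where h(x) = x^3 - 54, and h is irreducible over Q (because 54 is not a perfect cube, so h has no rational root, and a monic cubic with no rational root is irreducible), g is also irreducible (irreducibility is preserved under the substitution x → x + 25). Hence m_α(x) = x^3 + 75x^2 + 1875x + 15571.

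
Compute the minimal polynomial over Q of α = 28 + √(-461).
m_α(x) = x^2 - 56x + 1245

From α - 28 = √(-461), squaring gives (α - 28)^2 = -461, i.e. α^2 - 56α + 784 = -461, so α^2 - 56α + 1245 = 0. The discriminant of x^2 - 56x + 1245 is (-56)^2 - 4·(1245) = 3136 - 4980 = -1844, and 4·(-461) is not a perfect square in Q since -461 is squarefree and ≠ 1. Hence x^2 - 56x + 1245 is irreducible over Q and is the minimal polynomial of α.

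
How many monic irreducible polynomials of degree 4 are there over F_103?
There are 28135068 monic irreducible polynomials of degree 4 over F_103

Each element of F_{103^4} that lies in no proper subfield is a root of exactly one monic irreducible of degree 4 over F_103, and each such polynomial has 4 distinct roots in F_{103^4}. By Möbius inversion the count is N_103(4) = (1/4) Σ_{d|4} μ(4/d) · 103^d = (1/4)(μ(4)·103^1 + μ(2)·103^2 + μ(1)·103^4) = 112540272/4 = 28135068.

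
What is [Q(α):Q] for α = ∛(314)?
[Q(α):Q] = 3

The minimal polynomial of α is x^3 - 314, irreducible over Q since 314 is not a perfect cube (so x^3 - 314 has no rational root). Hence [Q(α):Q] = deg(m_α) = 3.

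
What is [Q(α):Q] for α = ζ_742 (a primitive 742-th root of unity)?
[Q(α):Q] = 312

The minimal polynomial of ζ_742 over Q is the 742-th cyclotomic polynomial Φ_742(x), which is irreducible over Q and has degree φ(742) = 312. Hence [Q(α):Q] = φ(742) = 312.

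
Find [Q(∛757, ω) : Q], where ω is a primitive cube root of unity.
[Q(∛757, ω) : Q] = 6

[Q(∛757):Q] = 3 (min poly x^3 - 757, irreducible since 757 is not a perfect cube). [Q(ω):Q] = 2 (min poly x^2 + x + 1). Since Q(∛757) ⊂ R and ω ∉ R, we have ω ∉ Q(∛757), so x^2 + x + 1 remains irreducible over Q(∛757) and [Q(∛757, ω) : Q(∛757)] = 2. By the tower law, [Q(∛757, ω) : Q] = 3 · 2 = 6. (In fact Q(∛757, ω) is the splitting field of x^3 - 757 over Q.)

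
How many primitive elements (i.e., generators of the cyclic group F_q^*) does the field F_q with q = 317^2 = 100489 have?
There are φ(100488) = 32448 primitive elements

F_q^* is cyclic of order q - 1 = 100488. A cyclic group of order m has exactly φ(m) generators. Here m = 100488 = 2^3 · 3 · 53 · 79, so the number of primitive elements is φ(100488) = 32448.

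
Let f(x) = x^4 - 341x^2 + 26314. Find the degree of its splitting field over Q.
[K : Q] = 4

Solving the quadratic in x^2: x^2 = (341 ± √(341^2 - 4·26314))/2 = (341 ± √11025)/2 = (341 ± 105)/2, giving x^2 = 223 or x^2 = 118. So f(x) = (x^2 - 223)(x^2 - 118) and the roots of f are ±√223, ±√118. Hence the splitting field is K = Q(√223, √118). Since 223 and 118 are distinct squarefree integers > 1, their product 26314 is not a perfect square, so √118 ∉ Q(√223). By the tower law [K:Q] = [Q(√223,√118):Q(√223)] · [Q(√223):Q] = 2 · 2 = 4.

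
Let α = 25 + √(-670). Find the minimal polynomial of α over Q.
m_α(x) = x^2 - 50x + 1295

From α - 25 = √(-670), squaring gives (α - 25)^2 = -670, i.e. α^2 - 50α + 625 = -670, so α^2 - 50α + 1295 = 0. The discriminant of x^2 - 50x + 1295 is (-50)^2 - 4·(1295) = 2500 - 5180 = -2680, and 4·(-670) is not a perfect square in Q since -670 is squarefree and ≠ 1. Hence x^2 - 50x + 1295 is irreducible over Q and is the minimal polynomial of α.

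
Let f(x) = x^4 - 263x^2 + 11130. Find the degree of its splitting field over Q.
[K : Q] = 4

Solving the quadratic in x^2: x^2 = (263 ± √(263^2 - 4·11130))/2 = (263 ± √24649)/2 = (263 ± 157)/2, giving x^2 = 210 or x^2 = 53. So f(x) = (x^2 - 210)(x^2 - 53) and the roots of f are ±√210, ±√53. Hence the splitting field is K = Q(√210, √53). Since 210 and 53 are distinct squarefree integers > 1, their product 11130 is not a perfect square, so √53 ∉ Q(√210). By the tower law [K:Q] = [Q(√210,√53):Q(√210)] · [Q(√210):Q] = 2 · 2 = 4.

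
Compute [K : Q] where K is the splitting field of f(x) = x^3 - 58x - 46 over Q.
[K : Q] = 6

By the rational root test, any rational root of the monic integer polynomial f(x) = x^3 - 58x - 46 must be an integer dividing the constant term -46, i.e. one of ±{1, 2, 23, 46}. Evaluating: f(1) = -103, f(-1) = 11, f(2) = -154, f(-2) = 62, f(23) = 10787, f(-23) = -10879, f(46) = 94622, f(-46) = -94714; none is 0, so f has no rational root and is therefore irreducible over Q (a cubic with no linear factor over a field is irreducible). For an irreducible cubic, the Galois group is A_3 or S_3 according as the discriminant disc(f) = -4a^3 - 27b^2 = -4·(-58)^3 - 27·(-46)^2 = 723316 is or is not a square in Q. Here disc(f) = 723316 is not a perfect square in Q, so the Galois group of f over Q is not contained in A_3 and must be all of S_3. The splitting field has degree |S_3| = 6 over Q, so [K : Q] = 6.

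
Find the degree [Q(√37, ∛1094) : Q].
[Q(√37, ∛1094) : Q] = 6

Let L = Q(√37, ∛1094). Since Q(√37) ⊂ L and [Q(√37):Q] = 2, the tower law gives 2 | [L:Q]. Likewise Q(∛1094) ⊂ L with [Q(∛1094):Q] = 3 (because 1094 is not a perfect cube), so 3 | [L:Q]. As gcd(2,3) = 1, [L:Q] is divisible by 6. Conversely L is generated over Q by √37 and ∛1094, so [L:Q] ≤ 2·3 = 6. Therefore [Q(√37, ∛1094) : Q] = 6.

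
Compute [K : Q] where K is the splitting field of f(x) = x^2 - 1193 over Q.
[K : Q] = 2

f(x) = x^2 - 1193 factors as (x - √1193)(x + √1193). The splitting field is K = Q(√1193). Since 1193 is squarefree and > 1, it is not a perfect square, so x^2 - 1193 is irreducible over Q and [Q(√1193) : Q] = 2. Hence [K : Q] = 2.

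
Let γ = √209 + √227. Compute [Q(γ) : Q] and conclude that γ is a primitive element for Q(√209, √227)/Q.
[Q(γ) : Q] = 4 (equivalently, Q(γ) = Q(√209, √227))

Obviously Q(γ) ⊆ Q(√209, √227), and [Q(√209, √227):Q] = 4 (since 209, 227 are distinct squarefree integers > 1 with 47443 not a perfect square). To show equality we compute the minimal polynomial of γ. From γ = √209 + √227: γ^2 = 209 + 2√(47443) + 227 = 436 + 2√(47443), so γ^2 - 436 = 2√(47443); squaring, (γ^2 - 436)^2 = 4·47443, i.e. γ^4 - 872γ^2 + 190096 - 189772 = 0, i.e. γ^4 - 872γ^2 + 324 = 0. So γ is a root of x^4 - 872x^2 + 324. This polynomial is irreducible over Q: it has no rational root (each ±√209 ± √227 is irrational), and any factorization into two quadratics over Q would force √(47443) ∈ Q (pairing opposite roots) or √209, √227 ∈ Q (other pairings), all impossible. Hence [Q(γ):Q] = 4 = [Q(√209, √227):Q], so Q(γ) = Q(√209, √227).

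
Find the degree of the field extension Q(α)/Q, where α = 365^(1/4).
[Q(α):Q] = 4

α is a root of x^4 - 365. By Eisenstein's criterion at the prime p = 5 (which divides the constant term 365 but p^2 = 25 does not, since 365 is squarefree), x^4 - 365 is irreducible over Q. Hence [Q(α):Q] = 4.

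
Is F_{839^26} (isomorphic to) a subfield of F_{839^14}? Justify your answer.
No: F_{839^26} is not a subfield of F_{839^14}

F_{p^m} embeds in F_{p^n} iff m | n. Here 26 ∤ 14 (since 14 = 0·26 + 14 with remainder 14 ≠ 0), so F_{839^26} is not a subfield of F_{839^14}. Equivalently: if it were, the tower law would give 26 = [F_{839^26}:F_839] dividing [F_{839^14}:F_839] = 14, contradiction.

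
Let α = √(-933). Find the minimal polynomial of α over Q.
m_α(x) = x^2 + 933

α satisfies α^2 + 933 = 0, so x^2 + 933 annihilates α. Since d = -933 is squarefree and ≠ 1, it is not a perfect square in Q, so x^2 + 933 has no rational root and is therefore irreducible over Q (a degree-2 polynomial over a field is irreducible iff it has no root). Hence m_α(x) = x^2 + 933.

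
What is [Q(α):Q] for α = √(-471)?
[Q(α):Q] = 2

[Q(α):Q] equals the degree of the minimal polynomial of α. Here α^2 = -471 and x^2 + 471 is irreducible (d = -471 is squarefree, ≠ 1, hence not a square), so deg(m_α) = 2. Thus [Q(α):Q] = 2.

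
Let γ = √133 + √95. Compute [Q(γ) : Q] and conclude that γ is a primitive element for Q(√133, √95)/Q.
[Q(γ) : Q] = 4 (equivalently, Q(γ) = Q(√133, √95))

Obviously Q(γ) ⊆ Q(√133, √95), and [Q(√133, √95):Q] = 4 (since 133, 95 are distinct squarefree integers > 1 with 12635 not a perfect square). To show equality we compute the minimal polynomial of γ. From γ = √133 + √95: γ^2 = 133 + 2√(12635) + 95 = 228 + 2√(12635), so γ^2 - 228 = 2√(12635); squaring, (γ^2 - 228)^2 = 4·12635, i.e. γ^4 - 456γ^2 + 51984 - 50540 = 0, i.e. γ^4 - 456γ^2 + 1444 = 0. So γ is a root of x^4 - 456x^2 + 1444. This polynomial is irreducible over Q: it has no rational root (each ±√133 ± √95 is irrational), and any factorization into two quadratics over Q would force √(12635) ∈ Q (pairing opposite roots) or √133, √95 ∈ Q (other pairings), all impossible. Hence [Q(γ):Q] = 4 = [Q(√133, √95):Q], so Q(γ) = Q(√133, √95).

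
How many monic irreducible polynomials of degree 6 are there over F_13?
There are 804076 monic irreducible polynomials of degree 6 over F_13

Each element of F_{13^6} that lies in no proper subfield is a root of exactly one monic irreducible of degree 6 over F_13, and each such polynomial has 6 distinct roots in F_{13^6}. By Möbius inversion the count is N_13(6) = (1/6) Σ_{d|6} μ(6/d) · 13^d = (1/6)(μ(6)·13^1 + μ(3)·13^2 + μ(2)·13^3 + μ(1)·13^6) = 4824456/6 = 804076.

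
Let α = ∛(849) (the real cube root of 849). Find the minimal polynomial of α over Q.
m_α(x) = x^3 - 849

α satisfies α^3 = 849, so x^3 - 849 annihilates α. By the rational root test, a rational root p/q (in lowest terms) of x^3 - 849 would satisfy p^3 = 849 q^3, forcing q = 1 and p^3 = 849; but 849 is not a perfect cube, contradiction. A monic cubic over Q with no rational root is irreducible (any nontrivial factorization would include a linear factor). Hence x^3 - 849 is the minimal polynomial of α, and in particular [Q(α):Q] = 3.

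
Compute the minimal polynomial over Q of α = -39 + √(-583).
m_α(x) = x^2 + 78x + 2104

From α + 39 = √(-583), squaring gives (α + 39)^2 = -583, i.e. α^2 + 78α + 1521 = -583, so α^2 + 78α + 2104 = 0. The discriminant of x^2 + 78x + 2104 is (78)^2 - 4·(2104) = 6084 - 8416 = -2332, and 4·(-583) is not a perfect square in Q since -583 is squarefree and ≠ 1. Hence x^2 + 78x + 2104 is irreducible over Q and is the minimal polynomial of α.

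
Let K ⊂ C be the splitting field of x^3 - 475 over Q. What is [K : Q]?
[K : Q] = 6

The roots of x^3 - 475 are ∛475, ω∛475, ω^2∛475 where ω = e^(2πi/3) is a primitive cube root of unity, so K = Q(∛475, ω). Now [Q(∛475):Q] = 3 (since 475 is not a perfect cube, x^3 - 475 is irreducible) and [Q(ω):Q] = 2. Both 2 and 3 divide [K:Q], and [K:Q] ≤ 3·2 = 6, so [K:Q] = 6. (Equivalently: Q(∛475) ⊂ R but ω ∉ R, so [K : Q(∛475)] = 2.)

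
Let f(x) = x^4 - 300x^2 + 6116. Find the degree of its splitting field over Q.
[K : Q] = 4

Solving the quadratic in x^2: x^2 = (300 ± √(300^2 - 4·6116))/2 = (300 ± √65536)/2 = (300 ± 256)/2, giving x^2 = 22 or x^2 = 278. So f(x) = (x^2 - 22)(x^2 - 278) and the roots of f are ±√22, ±√278. Hence the splitting field is K = Q(√22, √278). Since 22 and 278 are distinct squarefree integers > 1, their product 6116 is not a perfect square, so √278 ∉ Q(√22). By the tower law [K:Q] = [Q(√22,√278):Q(√22)] · [Q(√22):Q] = 2 · 2 = 4.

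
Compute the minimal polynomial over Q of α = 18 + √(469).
m_α(x) = x^2 - 36x - 145

From α - 18 = √(469), squaring gives (α - 18)^2 = 469, i.e. α^2 - 36α + 324 = 469, so α^2 - 36α - 145 = 0. The discriminant of x^2 - 36x - 145 is (-36)^2 - 4·(-145) = 1296 + 580 = 1876, and 4·(469) is not a perfect square in Q since 469 is squarefree and ≠ 1. Hence x^2 - 36x - 145 is irreducible over Q and is the minimal polynomial of α.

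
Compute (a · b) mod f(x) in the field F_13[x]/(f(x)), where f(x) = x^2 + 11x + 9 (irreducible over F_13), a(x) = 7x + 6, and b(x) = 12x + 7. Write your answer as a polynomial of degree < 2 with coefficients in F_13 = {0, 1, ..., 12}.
a · b ≡ 3x + 1 (mod f(x))

Multiply in F_13[x]: a(x)·b(x) = (7x + 6)·(12x + 7) = 6x^2 + 4x + 3. This has degree ≥ 2, so divide by f(x) over F_13: 6x^2 + 4x + 3 = (6)·(x^2 + 11x + 9) + (3x + 1). Hence a·b ≡ 3x + 1 (mod f). (F_13[x]/(f) is a field with 13^2 = 169 elements since f is irreducible of degree 2.)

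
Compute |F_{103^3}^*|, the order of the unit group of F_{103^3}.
|F_{103^3}^*| = 1092726

F_{103^3} has 103^3 = 1092727 elements; its multiplicative group consists of all nonzero elements, so |F_{103^3}^*| = 1092727 - 1 = 1092726. (It is cyclic since any finite subgroup of the multiplicative group of a field is cyclic.)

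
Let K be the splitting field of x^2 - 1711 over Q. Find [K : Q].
[K : Q] = 2

f(x) = x^2 - 1711 factors as (x - √1711)(x + √1711). The splitting field is K = Q(√1711). Since 1711 is squarefree and > 1, it is not a perfect square, so x^2 - 1711 is irreducible over Q and [Q(√1711) : Q] = 2. Hence [K : Q] = 2.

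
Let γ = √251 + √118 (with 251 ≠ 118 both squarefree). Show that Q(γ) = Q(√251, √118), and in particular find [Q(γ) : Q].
[Q(γ) : Q] = 4 (equivalently, Q(γ) = Q(√251, √118))

Obviously Q(γ) ⊆ Q(√251, √118), and [Q(√251, √118):Q] = 4 (since 251, 118 are distinct squarefree integers > 1 with 29618 not a perfect square). To show equality we compute the minimal polynomial of γ. From γ = √251 + √118: γ^2 = 251 + 2√(29618) + 118 = 369 + 2√(29618), so γ^2 - 369 = 2√(29618); squaring, (γ^2 - 369)^2 = 4·29618, i.e. γ^4 - 738γ^2 + 136161 - 118472 = 0, i.e. γ^4 - 738γ^2 + 17689 = 0. So γ is a root of x^4 - 738x^2 + 17689. This polynomial is irreducible over Q: it has no rational root (each ±√251 ± √118 is irrational), and any factorization into two quadratics over Q would force √(29618) ∈ Q (pairing opposite roots) or √251, √118 ∈ Q (other pairings), all impossible. Hence [Q(γ):Q] = 4 = [Q(√251, √118):Q], so Q(γ) = Q(√251, √118).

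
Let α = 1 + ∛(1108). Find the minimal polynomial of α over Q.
m_α(x) = x^3 - 3x^2 + 3x - 1109

Set β = α - 1 = ∛(1108), so β^3 = 1108. Then (α - 1)^3 - 1108 = 0, i.e. α is a root of g(x) = (x - 1)^3 - 1108 = x^3 - 3x^2 + 3x - 1109. Since g(x) = h(x - 1) where h(x) = x^3 - 1108, and h is irreducible over Q (because 1108 is not a perfect cube, so h has no rational root, and a monic cubic with no rational root is irreducible), g is also irreducible (irreducibility is preserved under the substitution x → x - 1). Hence m_α(x) = x^3 - 3x^2 + 3x - 1109.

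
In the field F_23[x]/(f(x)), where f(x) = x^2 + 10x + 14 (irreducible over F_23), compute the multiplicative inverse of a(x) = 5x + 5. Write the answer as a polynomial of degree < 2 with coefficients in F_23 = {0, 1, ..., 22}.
a(x)^(-1) ≡ 11x + 7 (mod f(x))

Since f is irreducible over F_23, F_23[x]/(f) is a field and a(x) ≠ 0 has an inverse. Apply the extended Euclidean algorithm to f(x) and a(x) in F_23[x]: f(x) = (14x + 11)·a(x) + (5). The last nonzero remainder is the constant 5 = gcd(f, a) in F_23. Back-substituting through the division chain expresses 5 = s(x)·a(x) + t(x)·f(x) with s(x) ≡ 9x + 12 (mod f), so (9x + 12)·a(x) ≡ 5 (mod f). Multiplying by 5^(-1) ≡ 14 in F_23 gives a(x)^(-1) ≡ 14·(9x + 12) ≡ 11x + 7 (mod f). Check: (5x + 5)·(11x + 7) = 9x^2 + 21x + 12 ≡ 1 (mod x^2 + 10x + 14).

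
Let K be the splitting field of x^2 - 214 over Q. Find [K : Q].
[K : Q] = 2

f(x) = x^2 - 214 factors as (x - √214)(x + √214). The splitting field is K = Q(√214). Since 214 is squarefree and > 1, it is not a perfect square, so x^2 - 214 is irreducible over Q and [Q(√214) : Q] = 2. Hence [K : Q] = 2.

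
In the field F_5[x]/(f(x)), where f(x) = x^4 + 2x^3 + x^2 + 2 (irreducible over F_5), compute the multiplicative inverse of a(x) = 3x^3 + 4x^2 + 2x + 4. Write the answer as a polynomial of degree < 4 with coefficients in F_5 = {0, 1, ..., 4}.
a(x)^(-1) ≡ 4x^3 + 3x^2 + 4x + 3 (mod f(x))

Since f is irreducible over F_5, F_5[x]/(f) is a field and a(x) ≠ 0 has an inverse. Apply the extended Euclidean algorithm to f(x) and a(x) in F_5[x]: f(x) = (2x + 3)·a(x) + (x);  a(x) = (3x^2 + 4x + 2)·(x) + (4). The last nonzero remainder is the constant 4 = gcd(f, a) in F_5. Back-substituting through the division chain expresses 4 = s(x)·a(x) + t(x)·f(x) with s(x) ≡ x^3 + 2x^2 + x + 2 (mod f), so (x^3 + 2x^2 + x + 2)·a(x) ≡ 4 (mod f). Multiplying by 4^(-1) ≡ 4 in F_5 gives a(x)^(-1) ≡ 4·(x^3 + 2x^2 + x + 2) ≡ 4x^3 + 3x^2 + 4x + 3 (mod f). Check: (3x^3 + 4x^2 + 2x + 4)·(4x^3 + 3x^2 + 4x + 3) = 2x^6 + 2x^4 + 2x^3 + 2x^2 + 2x + 2 ≡ 1 (mod x^4 + 2x^3 + x^2 + 2).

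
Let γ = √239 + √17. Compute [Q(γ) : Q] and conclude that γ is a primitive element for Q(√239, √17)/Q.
[Q(γ) : Q] = 4 (equivalently, Q(γ) = Q(√239, √17))

Obviously Q(γ) ⊆ Q(√239, √17), and [Q(√239, √17):Q] = 4 (since 239, 17 are distinct squarefree integers > 1 with 4063 not a perfect square). To show equality we compute the minimal polynomial of γ. From γ = √239 + √17: γ^2 = 239 + 2√(4063) + 17 = 256 + 2√(4063), so γ^2 - 256 = 2√(4063); squaring, (γ^2 - 256)^2 = 4·4063, i.e. γ^4 - 512γ^2 + 65536 - 16252 = 0, i.e. γ^4 - 512γ^2 + 49284 = 0. So γ is a root of x^4 - 512x^2 + 49284. This polynomial is irreducible over Q: it has no rational root (each ±√239 ± √17 is irrational), and any factorization into two quadratics over Q would force √(4063) ∈ Q (pairing opposite roots) or √239, √17 ∈ Q (other pairings), all impossible. Hence [Q(γ):Q] = 4 = [Q(√239, √17):Q], so Q(γ) = Q(√239, √17).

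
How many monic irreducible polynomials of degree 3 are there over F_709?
There are 118800040 monic irreducible polynomials of degree 3 over F_709

Each element of F_{709^3} that lies in no proper subfield is a root of exactly one monic irreducible of degree 3 over F_709, and each such polynomial has 3 distinct roots in F_{709^3}. By Möbius inversion the count is N_709(3) = (1/3) Σ_{d|3} μ(3/d) · 709^d = (1/3)(μ(3)·709^1 + μ(1)·709^3) = 356400120/3 = 118800040.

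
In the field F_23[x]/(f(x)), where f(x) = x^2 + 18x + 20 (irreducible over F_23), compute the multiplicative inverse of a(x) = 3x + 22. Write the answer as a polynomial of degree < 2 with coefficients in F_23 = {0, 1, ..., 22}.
a(x)^(-1) ≡ 4x + 12 (mod f(x))

Since f is irreducible over F_23, F_23[x]/(f) is a field and a(x) ≠ 0 has an inverse. Apply the extended Euclidean algorithm to f(x) and a(x) in F_23[x]: f(x) = (8x + 1)·a(x) + (21). The last nonzero remainder is the constant 21 = gcd(f, a) in F_23. Back-substituting through the division chain expresses 21 = s(x)·a(x) + t(x)·f(x) with s(x) ≡ 15x + 22 (mod f), so (15x + 22)·a(x) ≡ 21 (mod f). Multiplying by 21^(-1) ≡ 11 in F_23 gives a(x)^(-1) ≡ 11·(15x + 22) ≡ 4x + 12 (mod f). Check: (3x + 22)·(4x + 12) = 12x^2 + 9x + 11 ≡ 1 (mod x^2 + 18x + 20).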